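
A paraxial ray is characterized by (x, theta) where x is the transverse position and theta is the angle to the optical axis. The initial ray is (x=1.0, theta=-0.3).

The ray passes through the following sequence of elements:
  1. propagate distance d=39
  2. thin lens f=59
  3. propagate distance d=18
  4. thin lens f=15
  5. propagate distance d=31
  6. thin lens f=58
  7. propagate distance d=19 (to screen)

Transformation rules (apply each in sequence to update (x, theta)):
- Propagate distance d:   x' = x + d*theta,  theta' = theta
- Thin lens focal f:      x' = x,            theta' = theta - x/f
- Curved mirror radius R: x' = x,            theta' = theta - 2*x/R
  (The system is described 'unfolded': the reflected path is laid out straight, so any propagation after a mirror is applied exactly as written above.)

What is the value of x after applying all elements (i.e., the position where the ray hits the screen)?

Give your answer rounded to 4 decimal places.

Initial: x=1.0000 theta=-0.3000
After 1 (propagate distance d=39): x=-10.7000 theta=-0.3000
After 2 (thin lens f=59): x=-10.7000 theta=-7/59 (≈-0.1186)
After 3 (propagate distance d=18): x=-7573/590 (≈-12.8356) theta=-7/59 (≈-0.1186)
After 4 (thin lens f=15): x=-7573/590 (≈-12.8356) theta=6523/8850 (≈0.7371)
After 5 (propagate distance d=31): x=751/75 (≈10.0133) theta=6523/8850 (≈0.7371)
After 6 (thin lens f=58): x=751/75 (≈10.0133) theta=24143/42775 (≈0.5644)
After 7 (propagate distance d=19 (to screen)): x=2661112/128325 (≈20.7373) theta=24143/42775 (≈0.5644)
Rounded to 4 decimal places: x = 20.7373

Answer: 20.7373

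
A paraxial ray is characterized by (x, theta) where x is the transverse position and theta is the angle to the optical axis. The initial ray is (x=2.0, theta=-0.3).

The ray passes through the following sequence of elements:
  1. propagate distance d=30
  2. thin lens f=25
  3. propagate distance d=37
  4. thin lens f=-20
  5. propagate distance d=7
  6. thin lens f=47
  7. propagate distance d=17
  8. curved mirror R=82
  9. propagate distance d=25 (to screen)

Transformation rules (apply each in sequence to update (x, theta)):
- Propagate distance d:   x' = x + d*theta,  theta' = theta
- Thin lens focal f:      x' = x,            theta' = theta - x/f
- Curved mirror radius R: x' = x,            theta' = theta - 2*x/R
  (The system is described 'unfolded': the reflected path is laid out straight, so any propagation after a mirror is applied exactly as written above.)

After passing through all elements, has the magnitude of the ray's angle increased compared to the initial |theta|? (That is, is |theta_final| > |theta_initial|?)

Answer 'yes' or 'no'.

Initial: x=2.0000 theta=-0.3000
After 1 (propagate distance d=30): x=-7.0000 theta=-0.3000
After 2 (thin lens f=25): x=-7.0000 theta=-0.0200
After 3 (propagate distance d=37): x=-7.7400 theta=-0.0200
After 4 (thin lens f=-20): x=-7.7400 theta=-0.4070
After 5 (propagate distance d=7): x=-10.5890 theta=-0.4070
After 6 (thin lens f=47): x=-10.5890 theta=-427/2350 (≈-0.1817)
After 7 (propagate distance d=17): x=-642863/47000 (≈-13.6779) theta=-427/2350 (≈-0.1817)
After 8 (curved mirror R=82): x=-642863/47000 (≈-13.6779) theta=292723/1927000 (≈0.1519)
After 9 (propagate distance d=25 (to screen)): x=-4759827/481750 (≈-9.8803) theta=292723/1927000 (≈0.1519)
|theta_initial|=0.3000 |theta_final|=292723/1927000 (≈0.1519) -> not increased

Answer: no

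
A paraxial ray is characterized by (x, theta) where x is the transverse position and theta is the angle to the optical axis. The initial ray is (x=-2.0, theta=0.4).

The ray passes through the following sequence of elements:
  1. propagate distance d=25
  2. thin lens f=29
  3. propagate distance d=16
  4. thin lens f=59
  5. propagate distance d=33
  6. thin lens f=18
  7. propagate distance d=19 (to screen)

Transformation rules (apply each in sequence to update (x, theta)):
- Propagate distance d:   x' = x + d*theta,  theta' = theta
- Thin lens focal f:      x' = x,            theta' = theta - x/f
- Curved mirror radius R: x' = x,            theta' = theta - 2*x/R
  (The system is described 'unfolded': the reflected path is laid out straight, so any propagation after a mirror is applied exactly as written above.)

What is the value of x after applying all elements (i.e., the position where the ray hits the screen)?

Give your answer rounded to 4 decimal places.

Initial: x=-2.0000 theta=0.4000
After 1 (propagate distance d=25): x=8.0000 theta=0.4000
After 2 (thin lens f=29): x=8.0000 theta=18/145 (≈0.1241)
After 3 (propagate distance d=16): x=1448/145 (≈9.9862) theta=18/145 (≈0.1241)
After 4 (thin lens f=59): x=1448/145 (≈9.9862) theta=-386/8555 (≈-0.0451)
After 5 (propagate distance d=33): x=72694/8555 (≈8.4973) theta=-386/8555 (≈-0.0451)
After 6 (thin lens f=18): x=72694/8555 (≈8.4973) theta=-39821/76995 (≈-0.5172)
After 7 (propagate distance d=19 (to screen)): x=-102353/76995 (≈-1.3293) theta=-39821/76995 (≈-0.5172)
Rounded to 4 decimal places: x = -1.3293

Answer: -1.3293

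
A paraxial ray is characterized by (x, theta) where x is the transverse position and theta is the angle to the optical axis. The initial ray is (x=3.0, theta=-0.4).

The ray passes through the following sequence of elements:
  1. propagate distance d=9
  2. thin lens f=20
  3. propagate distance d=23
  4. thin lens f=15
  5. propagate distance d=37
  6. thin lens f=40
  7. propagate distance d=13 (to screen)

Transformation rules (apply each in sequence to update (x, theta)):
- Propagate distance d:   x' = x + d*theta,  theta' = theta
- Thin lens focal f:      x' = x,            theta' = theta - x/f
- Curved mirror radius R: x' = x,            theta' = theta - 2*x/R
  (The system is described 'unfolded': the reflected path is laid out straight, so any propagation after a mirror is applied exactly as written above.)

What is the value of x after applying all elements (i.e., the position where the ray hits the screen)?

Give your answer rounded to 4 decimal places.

Initial: x=3.0000 theta=-0.4000
After 1 (propagate distance d=9): x=-0.6000 theta=-0.4000
After 2 (thin lens f=20): x=-0.6000 theta=-0.3700
After 3 (propagate distance d=23): x=-9.1100 theta=-0.3700
After 4 (thin lens f=15): x=-9.1100 theta=89/375 (≈0.2373)
After 5 (propagate distance d=37): x=-493/1500 (≈-0.3287) theta=89/375 (≈0.2373)
After 6 (thin lens f=40): x=-493/1500 (≈-0.3287) theta=4911/20000 (≈0.2456)
After 7 (propagate distance d=13 (to screen)): x=171809/60000 (≈2.8635) theta=4911/20000 (≈0.2456)
Rounded to 4 decimal places: x = 2.8635

Answer: 2.8635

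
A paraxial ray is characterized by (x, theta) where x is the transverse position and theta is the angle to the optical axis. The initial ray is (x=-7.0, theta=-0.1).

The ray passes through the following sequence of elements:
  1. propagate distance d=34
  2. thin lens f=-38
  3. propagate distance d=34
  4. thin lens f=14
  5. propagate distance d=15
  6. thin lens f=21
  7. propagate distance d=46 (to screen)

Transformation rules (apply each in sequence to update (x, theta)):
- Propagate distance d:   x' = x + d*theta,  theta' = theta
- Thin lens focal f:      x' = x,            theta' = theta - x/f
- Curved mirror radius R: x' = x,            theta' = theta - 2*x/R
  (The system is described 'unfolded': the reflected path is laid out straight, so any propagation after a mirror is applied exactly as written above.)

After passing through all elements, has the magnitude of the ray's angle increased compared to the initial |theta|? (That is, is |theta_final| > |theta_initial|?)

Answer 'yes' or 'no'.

Initial: x=-7.0000 theta=-0.1000
After 1 (propagate distance d=34): x=-10.4000 theta=-0.1000
After 2 (thin lens f=-38): x=-10.4000 theta=-71/190 (≈-0.3737)
After 3 (propagate distance d=34): x=-439/19 (≈-23.1053) theta=-71/190 (≈-0.3737)
After 4 (thin lens f=14): x=-439/19 (≈-23.1053) theta=849/665 (≈1.2767)
After 5 (propagate distance d=15): x=-526/133 (≈-3.9549) theta=849/665 (≈1.2767)
After 6 (thin lens f=21): x=-526/133 (≈-3.9549) theta=20459/13965 (≈1.4650)
After 7 (propagate distance d=46 (to screen)): x=885884/13965 (≈63.4360) theta=20459/13965 (≈1.4650)
|theta_initial|=0.1000 |theta_final|=20459/13965 (≈1.4650) -> increased

Answer: yes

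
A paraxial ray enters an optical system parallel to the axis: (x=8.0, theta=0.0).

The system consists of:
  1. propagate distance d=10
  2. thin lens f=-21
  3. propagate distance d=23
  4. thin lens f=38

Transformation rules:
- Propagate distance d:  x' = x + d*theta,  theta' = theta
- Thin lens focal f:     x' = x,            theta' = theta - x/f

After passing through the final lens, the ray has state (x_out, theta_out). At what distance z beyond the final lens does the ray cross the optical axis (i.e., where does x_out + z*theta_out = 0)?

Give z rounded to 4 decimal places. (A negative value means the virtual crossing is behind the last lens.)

Answer: 278.6667

Derivation:
Initial: x=8.0000 theta=0.0000
After 1 (propagate distance d=10): x=8.0000 theta=0.0000
After 2 (thin lens f=-21): x=8.0000 theta=8/21 (≈0.3810)
After 3 (propagate distance d=23): x=352/21 (≈16.7619) theta=8/21 (≈0.3810)
After 4 (thin lens f=38): x=352/21 (≈16.7619) theta=-8/133 (≈-0.0602)
z_focus = -x_out/theta_out = -(352/21)/(-8/133) = 836/3 ≈ 278.6667
Rounded to 4 decimal places: z = 278.6667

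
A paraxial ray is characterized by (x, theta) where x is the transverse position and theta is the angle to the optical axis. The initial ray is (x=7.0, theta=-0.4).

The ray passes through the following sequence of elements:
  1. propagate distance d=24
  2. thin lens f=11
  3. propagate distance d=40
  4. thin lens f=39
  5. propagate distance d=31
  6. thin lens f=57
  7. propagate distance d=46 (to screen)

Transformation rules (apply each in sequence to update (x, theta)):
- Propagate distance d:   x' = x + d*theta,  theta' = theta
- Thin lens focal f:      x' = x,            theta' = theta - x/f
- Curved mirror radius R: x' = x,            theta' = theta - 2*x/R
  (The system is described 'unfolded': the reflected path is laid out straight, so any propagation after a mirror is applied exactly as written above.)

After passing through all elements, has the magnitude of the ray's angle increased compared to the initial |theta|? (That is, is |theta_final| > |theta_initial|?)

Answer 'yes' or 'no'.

Initial: x=7.0000 theta=-0.4000
After 1 (propagate distance d=24): x=-2.6000 theta=-0.4000
After 2 (thin lens f=11): x=-2.6000 theta=-9/55 (≈-0.1636)
After 3 (propagate distance d=40): x=-503/55 (≈-9.1455) theta=-9/55 (≈-0.1636)
After 4 (thin lens f=39): x=-503/55 (≈-9.1455) theta=152/2145 (≈0.0709)
After 5 (propagate distance d=31): x=-271/39 (≈-6.9487) theta=152/2145 (≈0.0709)
After 6 (thin lens f=57): x=-271/39 (≈-6.9487) theta=1813/9405 (≈0.1928)
After 7 (propagate distance d=46 (to screen)): x=234589/122265 (≈1.9187) theta=1813/9405 (≈0.1928)
|theta_initial|=0.4000 |theta_final|=1813/9405 (≈0.1928) -> not increased

Answer: no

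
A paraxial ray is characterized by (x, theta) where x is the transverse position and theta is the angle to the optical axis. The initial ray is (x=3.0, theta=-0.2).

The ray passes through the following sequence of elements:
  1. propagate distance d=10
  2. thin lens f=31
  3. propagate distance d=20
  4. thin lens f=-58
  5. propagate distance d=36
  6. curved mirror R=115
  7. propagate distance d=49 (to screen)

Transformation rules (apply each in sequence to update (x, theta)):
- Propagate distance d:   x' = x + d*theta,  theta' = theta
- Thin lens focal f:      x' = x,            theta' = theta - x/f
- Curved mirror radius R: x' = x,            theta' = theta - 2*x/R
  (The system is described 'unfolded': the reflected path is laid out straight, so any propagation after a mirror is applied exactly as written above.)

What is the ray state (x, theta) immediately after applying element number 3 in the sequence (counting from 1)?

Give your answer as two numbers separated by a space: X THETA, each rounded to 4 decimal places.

Initial: x=3.0000 theta=-0.2000
After 1 (propagate distance d=10): x=1.0000 theta=-0.2000
After 2 (thin lens f=31): x=1.0000 theta=-36/155 (≈-0.2323)
After 3 (propagate distance d=20): x=-113/31 (≈-3.6452) theta=-36/155 (≈-0.2323)
Rounded to 4 decimal places: x = -3.6452, theta = -0.2323

Answer: -3.6452 -0.2323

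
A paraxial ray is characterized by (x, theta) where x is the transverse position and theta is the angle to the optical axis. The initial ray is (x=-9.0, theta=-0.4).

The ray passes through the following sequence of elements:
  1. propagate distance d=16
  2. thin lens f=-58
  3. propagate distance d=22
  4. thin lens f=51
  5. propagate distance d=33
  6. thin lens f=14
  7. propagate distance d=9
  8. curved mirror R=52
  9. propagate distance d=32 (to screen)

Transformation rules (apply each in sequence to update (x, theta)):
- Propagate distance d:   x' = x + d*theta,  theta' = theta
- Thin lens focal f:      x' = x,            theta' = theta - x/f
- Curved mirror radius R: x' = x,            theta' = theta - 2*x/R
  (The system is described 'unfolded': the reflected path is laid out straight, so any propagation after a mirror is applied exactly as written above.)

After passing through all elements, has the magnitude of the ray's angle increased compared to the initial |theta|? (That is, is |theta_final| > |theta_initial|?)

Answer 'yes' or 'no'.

Initial: x=-9.0000 theta=-0.4000
After 1 (propagate distance d=16): x=-15.4000 theta=-0.4000
After 2 (thin lens f=-58): x=-15.4000 theta=-193/290 (≈-0.6655)
After 3 (propagate distance d=22): x=-4356/145 (≈-30.0414) theta=-193/290 (≈-0.6655)
After 4 (thin lens f=51): x=-4356/145 (≈-30.0414) theta=-13/170 (≈-0.0765)
After 5 (propagate distance d=33): x=-32109/986 (≈-32.5649) theta=-13/170 (≈-0.0765)
After 6 (thin lens f=14): x=-32109/986 (≈-32.5649) theta=22181/9860 (≈2.2496)
After 7 (propagate distance d=9): x=-121461/9860 (≈-12.3186) theta=22181/9860 (≈2.2496)
After 8 (curved mirror R=52): x=-121461/9860 (≈-12.3186) theta=698167/256360 (≈2.7234)
After 9 (propagate distance d=32 (to screen)): x=9591679/128180 (≈74.8298) theta=698167/256360 (≈2.7234)
|theta_initial|=0.4000 |theta_final|=698167/256360 (≈2.7234) -> increased

Answer: yes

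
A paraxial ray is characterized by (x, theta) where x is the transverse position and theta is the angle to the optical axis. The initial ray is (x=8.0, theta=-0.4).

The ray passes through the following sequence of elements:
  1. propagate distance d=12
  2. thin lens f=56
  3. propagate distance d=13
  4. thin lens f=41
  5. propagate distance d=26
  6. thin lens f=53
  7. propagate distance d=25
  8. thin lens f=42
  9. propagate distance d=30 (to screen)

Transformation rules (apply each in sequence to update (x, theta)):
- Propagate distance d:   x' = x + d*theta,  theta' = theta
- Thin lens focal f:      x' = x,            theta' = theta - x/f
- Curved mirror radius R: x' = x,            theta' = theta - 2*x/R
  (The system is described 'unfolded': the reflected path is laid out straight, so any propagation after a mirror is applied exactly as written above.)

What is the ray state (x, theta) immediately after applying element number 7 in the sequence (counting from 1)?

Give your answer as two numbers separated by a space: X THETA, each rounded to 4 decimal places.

Initial: x=8.0000 theta=-0.4000
After 1 (propagate distance d=12): x=3.2000 theta=-0.4000
After 2 (thin lens f=56): x=3.2000 theta=-16/35 (≈-0.4571)
After 3 (propagate distance d=13): x=-96/35 (≈-2.7429) theta=-16/35 (≈-0.4571)
After 4 (thin lens f=41): x=-96/35 (≈-2.7429) theta=-16/41 (≈-0.3902)
After 5 (propagate distance d=26): x=-18496/1435 (≈-12.8892) theta=-16/41 (≈-0.3902)
After 6 (thin lens f=53): x=-18496/1435 (≈-12.8892) theta=-11184/76055 (≈-0.1471)
After 7 (propagate distance d=25): x=-179984/10865 (≈-16.5655) theta=-11184/76055 (≈-0.1471)
Rounded to 4 decimal places: x = -16.5655, theta = -0.1471

Answer: -16.5655 -0.1471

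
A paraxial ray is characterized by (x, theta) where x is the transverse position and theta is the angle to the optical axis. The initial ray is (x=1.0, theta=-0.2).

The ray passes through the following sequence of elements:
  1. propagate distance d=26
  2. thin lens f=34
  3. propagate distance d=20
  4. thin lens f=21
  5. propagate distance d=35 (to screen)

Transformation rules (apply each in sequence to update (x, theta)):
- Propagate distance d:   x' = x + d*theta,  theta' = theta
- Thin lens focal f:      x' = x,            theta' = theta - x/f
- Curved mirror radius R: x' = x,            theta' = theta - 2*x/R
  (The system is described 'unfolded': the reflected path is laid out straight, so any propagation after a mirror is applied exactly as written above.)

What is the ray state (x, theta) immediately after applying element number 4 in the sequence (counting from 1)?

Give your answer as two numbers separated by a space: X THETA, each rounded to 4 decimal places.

Initial: x=1.0000 theta=-0.2000
After 1 (propagate distance d=26): x=-4.2000 theta=-0.2000
After 2 (thin lens f=34): x=-4.2000 theta=-13/170 (≈-0.0765)
After 3 (propagate distance d=20): x=-487/85 (≈-5.7294) theta=-13/170 (≈-0.0765)
After 4 (thin lens f=21): x=-487/85 (≈-5.7294) theta=701/3570 (≈0.1964)
Rounded to 4 decimal places: x = -5.7294, theta = 0.1964

Answer: -5.7294 0.1964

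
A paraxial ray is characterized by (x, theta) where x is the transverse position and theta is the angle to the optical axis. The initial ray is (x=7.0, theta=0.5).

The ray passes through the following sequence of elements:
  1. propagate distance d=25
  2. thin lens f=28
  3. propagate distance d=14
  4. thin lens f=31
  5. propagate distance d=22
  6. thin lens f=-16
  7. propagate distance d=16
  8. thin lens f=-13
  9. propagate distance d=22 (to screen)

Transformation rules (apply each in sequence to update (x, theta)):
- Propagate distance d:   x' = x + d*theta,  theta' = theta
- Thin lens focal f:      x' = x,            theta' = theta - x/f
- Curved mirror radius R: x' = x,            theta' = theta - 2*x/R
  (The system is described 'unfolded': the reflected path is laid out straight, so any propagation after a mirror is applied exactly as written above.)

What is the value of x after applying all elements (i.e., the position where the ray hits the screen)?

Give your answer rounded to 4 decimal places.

Initial: x=7.0000 theta=0.5000
After 1 (propagate distance d=25): x=19.5000 theta=0.5000
After 2 (thin lens f=28): x=19.5000 theta=-11/56 (≈-0.1964)
After 3 (propagate distance d=14): x=16.7500 theta=-11/56 (≈-0.1964)
After 4 (thin lens f=31): x=16.7500 theta=-1279/1736 (≈-0.7368)
After 5 (propagate distance d=22): x=235/434 (≈0.5415) theta=-1279/1736 (≈-0.7368)
After 6 (thin lens f=-16): x=235/434 (≈0.5415) theta=-4881/6944 (≈-0.7029)
After 7 (propagate distance d=16): x=-2323/217 (≈-10.7051) theta=-4881/6944 (≈-0.7029)
After 8 (thin lens f=-13): x=-2323/217 (≈-10.7051) theta=-137789/90272 (≈-1.5264)
After 9 (propagate distance d=22 (to screen)): x=-1998863/45136 (≈-44.2853) theta=-137789/90272 (≈-1.5264)
Rounded to 4 decimal places: x = -44.2853

Answer: -44.2853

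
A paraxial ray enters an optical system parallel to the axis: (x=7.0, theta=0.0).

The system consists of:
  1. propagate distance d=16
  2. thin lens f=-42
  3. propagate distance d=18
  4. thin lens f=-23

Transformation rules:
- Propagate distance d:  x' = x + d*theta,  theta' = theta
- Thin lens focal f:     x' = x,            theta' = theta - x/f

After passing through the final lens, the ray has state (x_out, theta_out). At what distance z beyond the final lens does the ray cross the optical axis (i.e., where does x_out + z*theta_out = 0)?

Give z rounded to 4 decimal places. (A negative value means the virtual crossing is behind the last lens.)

Initial: x=7.0000 theta=0.0000
After 1 (propagate distance d=16): x=7.0000 theta=0.0000
After 2 (thin lens f=-42): x=7.0000 theta=1/6 (≈0.1667)
After 3 (propagate distance d=18): x=10.0000 theta=1/6 (≈0.1667)
After 4 (thin lens f=-23): x=10.0000 theta=83/138 (≈0.6014)
z_focus = -x_out/theta_out = -(10.0000)/(83/138) = -1380/83 ≈ -16.6265
Rounded to 4 decimal places: z = -16.6265

Answer: -16.6265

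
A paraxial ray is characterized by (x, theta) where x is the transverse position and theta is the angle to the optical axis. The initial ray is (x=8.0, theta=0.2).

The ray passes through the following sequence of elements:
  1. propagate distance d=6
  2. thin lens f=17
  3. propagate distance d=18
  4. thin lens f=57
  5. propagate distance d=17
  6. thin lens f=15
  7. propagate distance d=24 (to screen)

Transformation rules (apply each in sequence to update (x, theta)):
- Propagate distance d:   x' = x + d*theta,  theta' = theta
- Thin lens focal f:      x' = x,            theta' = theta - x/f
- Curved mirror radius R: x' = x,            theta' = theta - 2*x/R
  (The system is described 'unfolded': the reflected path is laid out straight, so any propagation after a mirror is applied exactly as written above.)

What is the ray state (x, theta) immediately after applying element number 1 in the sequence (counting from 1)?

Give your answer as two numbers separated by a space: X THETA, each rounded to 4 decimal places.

Answer: 9.2000 0.2000

Derivation:
Initial: x=8.0000 theta=0.2000
After 1 (propagate distance d=6): x=9.2000 theta=0.2000
Rounded to 4 decimal places: x = 9.2000, theta = 0.2000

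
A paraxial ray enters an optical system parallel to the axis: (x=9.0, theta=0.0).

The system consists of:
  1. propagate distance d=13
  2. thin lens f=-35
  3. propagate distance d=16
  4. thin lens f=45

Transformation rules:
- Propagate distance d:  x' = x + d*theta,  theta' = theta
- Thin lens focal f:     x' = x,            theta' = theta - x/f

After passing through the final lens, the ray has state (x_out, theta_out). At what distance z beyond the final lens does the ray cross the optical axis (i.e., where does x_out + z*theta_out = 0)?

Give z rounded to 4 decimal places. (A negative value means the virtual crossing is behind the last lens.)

Answer: 382.5000

Derivation:
Initial: x=9.0000 theta=0.0000
After 1 (propagate distance d=13): x=9.0000 theta=0.0000
After 2 (thin lens f=-35): x=9.0000 theta=9/35 (≈0.2571)
After 3 (propagate distance d=16): x=459/35 (≈13.1143) theta=9/35 (≈0.2571)
After 4 (thin lens f=45): x=459/35 (≈13.1143) theta=-6/175 (≈-0.0343)
z_focus = -x_out/theta_out = -(459/35)/(-6/175) = 382.5000
Rounded to 4 decimal places: z = 382.5000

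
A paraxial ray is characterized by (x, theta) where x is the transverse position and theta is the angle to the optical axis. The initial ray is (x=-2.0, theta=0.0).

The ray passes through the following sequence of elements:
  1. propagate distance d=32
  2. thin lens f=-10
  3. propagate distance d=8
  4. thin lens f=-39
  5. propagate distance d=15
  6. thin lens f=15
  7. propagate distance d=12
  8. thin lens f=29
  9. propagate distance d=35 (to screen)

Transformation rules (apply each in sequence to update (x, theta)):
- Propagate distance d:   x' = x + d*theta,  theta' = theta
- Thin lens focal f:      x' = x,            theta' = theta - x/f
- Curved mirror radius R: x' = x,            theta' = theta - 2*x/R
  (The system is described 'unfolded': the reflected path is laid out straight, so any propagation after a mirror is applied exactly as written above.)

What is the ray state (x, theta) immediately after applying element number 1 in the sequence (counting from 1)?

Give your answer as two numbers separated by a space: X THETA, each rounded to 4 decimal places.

Answer: -2.0000 0.0000

Derivation:
Initial: x=-2.0000 theta=0.0000
After 1 (propagate distance d=32): x=-2.0000 theta=0.0000
Rounded to 4 decimal places: x = -2.0000, theta = 0.0000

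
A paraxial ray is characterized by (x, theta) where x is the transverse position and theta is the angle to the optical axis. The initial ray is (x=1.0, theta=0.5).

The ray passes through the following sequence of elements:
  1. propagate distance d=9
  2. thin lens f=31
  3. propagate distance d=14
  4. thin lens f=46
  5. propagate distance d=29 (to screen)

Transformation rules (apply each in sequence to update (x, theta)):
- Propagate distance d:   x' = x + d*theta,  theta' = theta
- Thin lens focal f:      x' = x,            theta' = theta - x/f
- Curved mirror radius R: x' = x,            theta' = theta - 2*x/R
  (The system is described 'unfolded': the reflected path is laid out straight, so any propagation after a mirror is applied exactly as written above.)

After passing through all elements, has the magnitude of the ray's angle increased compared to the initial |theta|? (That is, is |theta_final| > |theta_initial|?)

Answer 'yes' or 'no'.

Initial: x=1.0000 theta=0.5000
After 1 (propagate distance d=9): x=5.5000 theta=0.5000
After 2 (thin lens f=31): x=5.5000 theta=10/31 (≈0.3226)
After 3 (propagate distance d=14): x=621/62 (≈10.0161) theta=10/31 (≈0.3226)
After 4 (thin lens f=46): x=621/62 (≈10.0161) theta=13/124 (≈0.1048)
After 5 (propagate distance d=29 (to screen)): x=1619/124 (≈13.0565) theta=13/124 (≈0.1048)
|theta_initial|=0.5000 |theta_final|=13/124 (≈0.1048) -> not increased

Answer: no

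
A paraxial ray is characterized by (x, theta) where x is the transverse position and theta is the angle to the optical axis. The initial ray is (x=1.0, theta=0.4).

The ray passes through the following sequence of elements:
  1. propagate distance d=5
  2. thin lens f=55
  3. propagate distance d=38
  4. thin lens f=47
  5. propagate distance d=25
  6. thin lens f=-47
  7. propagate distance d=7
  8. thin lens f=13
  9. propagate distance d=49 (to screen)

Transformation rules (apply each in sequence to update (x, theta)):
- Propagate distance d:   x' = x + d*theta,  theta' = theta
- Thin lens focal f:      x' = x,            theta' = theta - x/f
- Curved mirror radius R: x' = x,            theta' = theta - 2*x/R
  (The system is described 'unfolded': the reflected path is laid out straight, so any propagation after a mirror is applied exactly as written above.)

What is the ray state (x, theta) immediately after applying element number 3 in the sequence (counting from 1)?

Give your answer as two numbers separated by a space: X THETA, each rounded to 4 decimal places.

Initial: x=1.0000 theta=0.4000
After 1 (propagate distance d=5): x=3.0000 theta=0.4000
After 2 (thin lens f=55): x=3.0000 theta=19/55 (≈0.3455)
After 3 (propagate distance d=38): x=887/55 (≈16.1273) theta=19/55 (≈0.3455)
Rounded to 4 decimal places: x = 16.1273, theta = 0.3455

Answer: 16.1273 0.3455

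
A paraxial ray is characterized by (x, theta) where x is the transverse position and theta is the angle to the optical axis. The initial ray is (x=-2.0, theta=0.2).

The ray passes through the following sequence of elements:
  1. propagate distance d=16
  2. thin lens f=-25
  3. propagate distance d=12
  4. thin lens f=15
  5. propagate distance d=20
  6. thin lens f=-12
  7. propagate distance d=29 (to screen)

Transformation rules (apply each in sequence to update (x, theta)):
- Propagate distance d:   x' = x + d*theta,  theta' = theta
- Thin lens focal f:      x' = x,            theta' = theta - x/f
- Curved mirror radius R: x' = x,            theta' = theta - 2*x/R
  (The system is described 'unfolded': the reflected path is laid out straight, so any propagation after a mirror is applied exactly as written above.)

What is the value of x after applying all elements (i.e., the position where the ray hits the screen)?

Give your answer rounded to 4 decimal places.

Answer: 11.3091

Derivation:
Initial: x=-2.0000 theta=0.2000
After 1 (propagate distance d=16): x=1.2000 theta=0.2000
After 2 (thin lens f=-25): x=1.2000 theta=0.2480
After 3 (propagate distance d=12): x=4.1760 theta=0.2480
After 4 (thin lens f=15): x=4.1760 theta=-0.0304
After 5 (propagate distance d=20): x=3.5680 theta=-0.0304
After 6 (thin lens f=-12): x=3.5680 theta=1001/3750 (≈0.2669)
After 7 (propagate distance d=29 (to screen)): x=42409/3750 (≈11.3091) theta=1001/3750 (≈0.2669)
Rounded to 4 decimal places: x = 11.3091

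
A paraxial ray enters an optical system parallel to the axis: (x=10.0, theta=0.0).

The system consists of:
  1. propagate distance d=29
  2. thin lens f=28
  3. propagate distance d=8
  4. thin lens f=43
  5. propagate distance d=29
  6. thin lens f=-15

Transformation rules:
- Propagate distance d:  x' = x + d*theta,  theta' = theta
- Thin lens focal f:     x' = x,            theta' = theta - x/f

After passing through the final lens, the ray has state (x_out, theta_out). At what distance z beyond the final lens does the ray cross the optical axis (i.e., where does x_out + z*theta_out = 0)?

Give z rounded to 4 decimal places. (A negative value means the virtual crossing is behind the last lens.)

Initial: x=10.0000 theta=0.0000
After 1 (propagate distance d=29): x=10.0000 theta=0.0000
After 2 (thin lens f=28): x=10.0000 theta=-5/14 (≈-0.3571)
After 3 (propagate distance d=8): x=50/7 (≈7.1429) theta=-5/14 (≈-0.3571)
After 4 (thin lens f=43): x=50/7 (≈7.1429) theta=-45/86 (≈-0.5233)
After 5 (propagate distance d=29): x=-4835/602 (≈-8.0316) theta=-45/86 (≈-0.5233)
After 6 (thin lens f=-15): x=-4835/602 (≈-8.0316) theta=-956/903 (≈-1.0587)
z_focus = -x_out/theta_out = -(-4835/602)/(-956/903) = -14505/1912 ≈ -7.5863
Rounded to 4 decimal places: z = -7.5863

Answer: -7.5863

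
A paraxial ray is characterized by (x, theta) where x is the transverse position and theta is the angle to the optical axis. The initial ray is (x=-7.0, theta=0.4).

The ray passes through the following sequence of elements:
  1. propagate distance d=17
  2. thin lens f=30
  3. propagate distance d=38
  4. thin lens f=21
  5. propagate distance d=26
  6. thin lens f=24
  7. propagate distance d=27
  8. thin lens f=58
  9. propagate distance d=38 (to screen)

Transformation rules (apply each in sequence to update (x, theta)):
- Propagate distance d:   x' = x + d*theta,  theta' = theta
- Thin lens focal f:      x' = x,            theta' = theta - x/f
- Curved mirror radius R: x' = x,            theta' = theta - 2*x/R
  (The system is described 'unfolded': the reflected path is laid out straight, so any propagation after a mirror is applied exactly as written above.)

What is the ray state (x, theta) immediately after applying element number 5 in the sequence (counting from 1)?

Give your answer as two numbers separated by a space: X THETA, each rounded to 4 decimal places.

Answer: 6.9416 -0.3197

Derivation:
Initial: x=-7.0000 theta=0.4000
After 1 (propagate distance d=17): x=-0.2000 theta=0.4000
After 2 (thin lens f=30): x=-0.2000 theta=61/150 (≈0.4067)
After 3 (propagate distance d=38): x=1144/75 (≈15.2533) theta=61/150 (≈0.4067)
After 4 (thin lens f=21): x=1144/75 (≈15.2533) theta=-1007/3150 (≈-0.3197)
After 5 (propagate distance d=26): x=10933/1575 (≈6.9416) theta=-1007/3150 (≈-0.3197)
Rounded to 4 decimal places: x = 6.9416, theta = -0.3197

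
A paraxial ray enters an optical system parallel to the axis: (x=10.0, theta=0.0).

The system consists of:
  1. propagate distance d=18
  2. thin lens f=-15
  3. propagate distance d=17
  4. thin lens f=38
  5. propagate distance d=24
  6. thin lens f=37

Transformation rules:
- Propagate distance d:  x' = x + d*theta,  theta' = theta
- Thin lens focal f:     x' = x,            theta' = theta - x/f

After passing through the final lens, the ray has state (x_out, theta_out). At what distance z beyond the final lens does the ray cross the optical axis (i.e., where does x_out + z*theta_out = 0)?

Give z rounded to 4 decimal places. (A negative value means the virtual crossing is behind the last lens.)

Initial: x=10.0000 theta=0.0000
After 1 (propagate distance d=18): x=10.0000 theta=0.0000
After 2 (thin lens f=-15): x=10.0000 theta=2/3 (≈0.6667)
After 3 (propagate distance d=17): x=64/3 (≈21.3333) theta=2/3 (≈0.6667)
After 4 (thin lens f=38): x=64/3 (≈21.3333) theta=2/19 (≈0.1053)
After 5 (propagate distance d=24): x=1360/57 (≈23.8596) theta=2/19 (≈0.1053)
After 6 (thin lens f=37): x=1360/57 (≈23.8596) theta=-1138/2109 (≈-0.5396)
z_focus = -x_out/theta_out = -(1360/57)/(-1138/2109) = 25160/569 ≈ 44.2179
Rounded to 4 decimal places: z = 44.2179

Answer: 44.2179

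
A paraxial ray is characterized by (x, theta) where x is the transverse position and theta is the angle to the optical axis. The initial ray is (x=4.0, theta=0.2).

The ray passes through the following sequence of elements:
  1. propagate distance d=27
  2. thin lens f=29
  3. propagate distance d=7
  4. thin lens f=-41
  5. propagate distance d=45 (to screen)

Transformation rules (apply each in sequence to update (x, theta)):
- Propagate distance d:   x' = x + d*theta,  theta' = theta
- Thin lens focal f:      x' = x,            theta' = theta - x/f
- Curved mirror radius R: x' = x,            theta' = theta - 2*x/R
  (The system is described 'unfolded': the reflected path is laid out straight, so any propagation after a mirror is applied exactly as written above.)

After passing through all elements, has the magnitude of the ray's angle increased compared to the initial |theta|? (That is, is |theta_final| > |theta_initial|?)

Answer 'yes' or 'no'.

Answer: no

Derivation:
Initial: x=4.0000 theta=0.2000
After 1 (propagate distance d=27): x=9.4000 theta=0.2000
After 2 (thin lens f=29): x=9.4000 theta=-18/145 (≈-0.1241)
After 3 (propagate distance d=7): x=1237/145 (≈8.5310) theta=-18/145 (≈-0.1241)
After 4 (thin lens f=-41): x=1237/145 (≈8.5310) theta=499/5945 (≈0.0839)
After 5 (propagate distance d=45 (to screen)): x=73172/5945 (≈12.3082) theta=499/5945 (≈0.0839)
|theta_initial|=0.2000 |theta_final|=499/5945 (≈0.0839) -> not increased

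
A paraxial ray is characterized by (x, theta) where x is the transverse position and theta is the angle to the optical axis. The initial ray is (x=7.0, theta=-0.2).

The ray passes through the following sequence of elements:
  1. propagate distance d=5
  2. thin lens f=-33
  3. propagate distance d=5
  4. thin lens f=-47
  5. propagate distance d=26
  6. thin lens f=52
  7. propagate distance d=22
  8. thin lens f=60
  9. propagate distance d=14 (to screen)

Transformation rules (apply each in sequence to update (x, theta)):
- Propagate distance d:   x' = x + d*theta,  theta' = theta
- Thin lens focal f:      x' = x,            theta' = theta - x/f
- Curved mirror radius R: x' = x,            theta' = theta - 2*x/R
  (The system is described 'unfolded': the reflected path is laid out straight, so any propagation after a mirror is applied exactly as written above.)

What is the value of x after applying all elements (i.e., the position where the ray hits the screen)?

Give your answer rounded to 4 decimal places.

Initial: x=7.0000 theta=-0.2000
After 1 (propagate distance d=5): x=6.0000 theta=-0.2000
After 2 (thin lens f=-33): x=6.0000 theta=-1/55 (≈-0.0182)
After 3 (propagate distance d=5): x=65/11 (≈5.9091) theta=-1/55 (≈-0.0182)
After 4 (thin lens f=-47): x=65/11 (≈5.9091) theta=278/2585 (≈0.1075)
After 5 (propagate distance d=26): x=22503/2585 (≈8.7052) theta=278/2585 (≈0.1075)
After 6 (thin lens f=52): x=22503/2585 (≈8.7052) theta=-619/10340 (≈-0.0599)
After 7 (propagate distance d=22): x=38197/5170 (≈7.3882) theta=-619/10340 (≈-0.0599)
After 8 (thin lens f=60): x=38197/5170 (≈7.3882) theta=-56767/310200 (≈-0.1830)
After 9 (propagate distance d=14 (to screen)): x=748541/155100 (≈4.8262) theta=-56767/310200 (≈-0.1830)
Rounded to 4 decimal places: x = 4.8262

Answer: 4.8262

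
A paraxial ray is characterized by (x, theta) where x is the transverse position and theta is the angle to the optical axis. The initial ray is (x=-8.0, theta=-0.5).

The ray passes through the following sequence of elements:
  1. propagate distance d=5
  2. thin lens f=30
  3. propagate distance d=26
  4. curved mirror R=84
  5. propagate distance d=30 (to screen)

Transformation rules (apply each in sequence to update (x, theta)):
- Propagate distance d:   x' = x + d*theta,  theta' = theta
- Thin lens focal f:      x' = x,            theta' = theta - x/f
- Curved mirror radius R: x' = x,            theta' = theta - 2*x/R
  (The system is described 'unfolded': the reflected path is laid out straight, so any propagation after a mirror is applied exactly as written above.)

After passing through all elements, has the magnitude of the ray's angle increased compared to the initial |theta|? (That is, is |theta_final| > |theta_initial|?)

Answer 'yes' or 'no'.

Initial: x=-8.0000 theta=-0.5000
After 1 (propagate distance d=5): x=-10.5000 theta=-0.5000
After 2 (thin lens f=30): x=-10.5000 theta=-0.1500
After 3 (propagate distance d=26): x=-14.4000 theta=-0.1500
After 4 (curved mirror R=84): x=-14.4000 theta=27/140 (≈0.1929)
After 5 (propagate distance d=30 (to screen)): x=-603/70 (≈-8.6143) theta=27/140 (≈0.1929)
|theta_initial|=0.5000 |theta_final|=27/140 (≈0.1929) -> not increased

Answer: no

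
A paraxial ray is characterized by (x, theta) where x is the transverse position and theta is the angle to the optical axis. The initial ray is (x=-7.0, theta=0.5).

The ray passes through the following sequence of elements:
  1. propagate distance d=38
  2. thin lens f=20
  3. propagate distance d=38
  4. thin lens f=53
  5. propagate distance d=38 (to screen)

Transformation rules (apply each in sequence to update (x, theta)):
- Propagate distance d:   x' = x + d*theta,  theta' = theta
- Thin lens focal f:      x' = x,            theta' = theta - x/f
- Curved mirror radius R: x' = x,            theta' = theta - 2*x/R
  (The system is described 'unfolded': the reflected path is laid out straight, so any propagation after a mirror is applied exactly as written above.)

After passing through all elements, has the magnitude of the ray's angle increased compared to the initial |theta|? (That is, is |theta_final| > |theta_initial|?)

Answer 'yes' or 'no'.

Initial: x=-7.0000 theta=0.5000
After 1 (propagate distance d=38): x=12.0000 theta=0.5000
After 2 (thin lens f=20): x=12.0000 theta=-0.1000
After 3 (propagate distance d=38): x=8.2000 theta=-0.1000
After 4 (thin lens f=53): x=8.2000 theta=-27/106 (≈-0.2547)
After 5 (propagate distance d=38 (to screen)): x=-392/265 (≈-1.4792) theta=-27/106 (≈-0.2547)
|theta_initial|=0.5000 |theta_final|=27/106 (≈0.2547) -> not increased

Answer: no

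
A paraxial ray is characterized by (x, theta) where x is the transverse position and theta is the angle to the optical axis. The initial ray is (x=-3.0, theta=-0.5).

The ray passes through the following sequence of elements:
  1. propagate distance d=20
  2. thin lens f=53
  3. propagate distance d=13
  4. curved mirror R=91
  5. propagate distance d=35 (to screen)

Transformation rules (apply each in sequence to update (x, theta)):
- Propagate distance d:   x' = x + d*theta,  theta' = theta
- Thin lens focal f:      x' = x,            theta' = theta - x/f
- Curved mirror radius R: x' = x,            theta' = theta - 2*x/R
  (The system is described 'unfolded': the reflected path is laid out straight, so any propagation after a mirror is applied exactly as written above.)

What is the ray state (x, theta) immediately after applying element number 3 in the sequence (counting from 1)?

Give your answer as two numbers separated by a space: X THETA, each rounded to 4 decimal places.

Answer: -16.3113 -0.2547

Derivation:
Initial: x=-3.0000 theta=-0.5000
After 1 (propagate distance d=20): x=-13.0000 theta=-0.5000
After 2 (thin lens f=53): x=-13.0000 theta=-27/106 (≈-0.2547)
After 3 (propagate distance d=13): x=-1729/106 (≈-16.3113) theta=-27/106 (≈-0.2547)
Rounded to 4 decimal places: x = -16.3113, theta = -0.2547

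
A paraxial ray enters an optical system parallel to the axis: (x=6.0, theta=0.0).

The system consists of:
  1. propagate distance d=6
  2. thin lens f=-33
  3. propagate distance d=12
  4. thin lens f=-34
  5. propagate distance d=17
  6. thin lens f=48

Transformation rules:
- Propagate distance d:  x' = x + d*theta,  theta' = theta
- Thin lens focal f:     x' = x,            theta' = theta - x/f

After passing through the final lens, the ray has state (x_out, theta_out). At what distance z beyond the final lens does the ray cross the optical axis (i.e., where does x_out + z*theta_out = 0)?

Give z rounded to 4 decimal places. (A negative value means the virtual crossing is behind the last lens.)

Answer: -150.0588

Derivation:
Initial: x=6.0000 theta=0.0000
After 1 (propagate distance d=6): x=6.0000 theta=0.0000
After 2 (thin lens f=-33): x=6.0000 theta=2/11 (≈0.1818)
After 3 (propagate distance d=12): x=90/11 (≈8.1818) theta=2/11 (≈0.1818)
After 4 (thin lens f=-34): x=90/11 (≈8.1818) theta=79/187 (≈0.4225)
After 5 (propagate distance d=17): x=169/11 (≈15.3636) theta=79/187 (≈0.4225)
After 6 (thin lens f=48): x=169/11 (≈15.3636) theta=919/8976 (≈0.1024)
z_focus = -x_out/theta_out = -(169/11)/(919/8976) = -137904/919 ≈ -150.0588
Rounded to 4 decimal places: z = -150.0588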